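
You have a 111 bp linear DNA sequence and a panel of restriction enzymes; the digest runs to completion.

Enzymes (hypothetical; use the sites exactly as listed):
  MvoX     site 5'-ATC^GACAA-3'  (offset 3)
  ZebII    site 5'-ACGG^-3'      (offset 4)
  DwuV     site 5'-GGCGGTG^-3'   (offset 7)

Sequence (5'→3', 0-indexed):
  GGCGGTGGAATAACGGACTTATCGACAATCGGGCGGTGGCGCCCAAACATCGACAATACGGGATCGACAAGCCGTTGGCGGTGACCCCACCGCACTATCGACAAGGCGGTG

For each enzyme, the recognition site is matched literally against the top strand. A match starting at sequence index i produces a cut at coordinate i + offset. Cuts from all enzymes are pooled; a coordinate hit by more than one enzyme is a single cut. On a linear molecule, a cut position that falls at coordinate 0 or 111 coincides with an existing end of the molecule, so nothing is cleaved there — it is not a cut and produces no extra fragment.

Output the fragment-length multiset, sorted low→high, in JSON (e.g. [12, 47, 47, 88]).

Site scan:
  MvoX ATCGACAA/3: at [20, 48, 62, 96] ⇒ [23, 51, 65, 99]
  ZebII ACGG/4: at [12, 57] ⇒ [16, 61]
  DwuV GGCGGTG/7: at [0, 31, 76, 104] ⇒ [7, 38, 83] (position 111 is a terminus of the linear molecule — no cut)

All cut coordinates (distinct, sorted): [7, 16, 23, 38, 51, 61, 65, 83, 99]

Fragment lengths:
  [0,7): 7 bp
  [7,16): 9 bp
  [16,23): 7 bp
  [23,38): 15 bp
  [38,51): 13 bp
  [51,61): 10 bp
  [61,65): 4 bp
  [65,83): 18 bp
  [83,99): 16 bp
  [99,111): 12 bp

[4,7,7,9,10,12,13,15,16,18]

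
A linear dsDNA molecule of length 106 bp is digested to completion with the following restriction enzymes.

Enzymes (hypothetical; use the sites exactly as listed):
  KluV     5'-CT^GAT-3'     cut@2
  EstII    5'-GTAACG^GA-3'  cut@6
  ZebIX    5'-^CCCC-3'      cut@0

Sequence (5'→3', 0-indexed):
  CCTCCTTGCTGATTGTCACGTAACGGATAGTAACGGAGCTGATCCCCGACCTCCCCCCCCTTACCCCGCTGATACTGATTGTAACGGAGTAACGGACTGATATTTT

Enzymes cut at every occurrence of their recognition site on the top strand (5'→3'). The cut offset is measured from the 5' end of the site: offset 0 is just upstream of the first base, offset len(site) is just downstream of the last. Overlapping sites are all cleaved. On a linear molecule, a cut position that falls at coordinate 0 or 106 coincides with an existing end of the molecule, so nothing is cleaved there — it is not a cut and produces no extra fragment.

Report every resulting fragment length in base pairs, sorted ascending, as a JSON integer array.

Scan for sites:
  KluV (CTGAT, off=2): starts [8, 38, 68, 74, 96] → cuts [10, 40, 70, 76, 98]
  EstII (GTAACGGA, off=6): starts [19, 29, 80, 88] → cuts [25, 35, 86, 94]
  ZebIX (CCCC, off=0): starts [43, 52, 53, 54, 55, 56, 63] → cuts [43, 52, 53, 54, 55, 56, 63]

Pooled cuts: [10, 25, 35, 40, 43, 52, 53, 54, 55, 56, 63, 70, 76, 86, 94, 98]

Fragment lengths:
  [0,10): 10 bp
  [10,25): 15 bp
  [25,35): 10 bp
  [35,40): 5 bp
  [40,43): 3 bp
  [43,52): 9 bp
  [52,53): 1 bp
  [53,54): 1 bp
  [54,55): 1 bp
  [55,56): 1 bp
  [56,63): 7 bp
  [63,70): 7 bp
  [70,76): 6 bp
  [76,86): 10 bp
  [86,94): 8 bp
  [94,98): 4 bp
  [98,106): 8 bp

[1,1,1,1,3,4,5,6,7,7,8,8,9,10,10,10,15]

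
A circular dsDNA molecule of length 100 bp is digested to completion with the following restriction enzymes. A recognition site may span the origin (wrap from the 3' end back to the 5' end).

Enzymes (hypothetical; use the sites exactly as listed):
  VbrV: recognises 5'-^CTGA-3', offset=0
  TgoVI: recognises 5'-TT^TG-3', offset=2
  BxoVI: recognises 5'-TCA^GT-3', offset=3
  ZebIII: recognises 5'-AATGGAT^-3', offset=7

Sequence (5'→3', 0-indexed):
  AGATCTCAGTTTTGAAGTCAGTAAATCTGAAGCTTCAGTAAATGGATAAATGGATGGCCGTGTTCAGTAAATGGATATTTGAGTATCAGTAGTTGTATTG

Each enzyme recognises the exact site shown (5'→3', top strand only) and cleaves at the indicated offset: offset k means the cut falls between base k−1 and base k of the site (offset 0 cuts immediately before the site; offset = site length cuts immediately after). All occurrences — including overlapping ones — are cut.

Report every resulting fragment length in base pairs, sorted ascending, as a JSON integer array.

[3,4,6,8,8,9,10,10,11,11,20]

Site scan:
  VbrV CTGA/0: at [26] ⇒ [26]
  TgoVI TTTG/2: at [10, 77] ⇒ [12, 79]
  BxoVI TCAGT/3: at [5, 17, 34, 63, 85] ⇒ [8, 20, 37, 66, 88]
  ZebIII AATGGAT/7: at [40, 48, 69] ⇒ [47, 55, 76]

All cut coordinates (distinct, sorted): [8, 12, 20, 26, 37, 47, 55, 66, 76, 79, 88]

Fragments:
  8→12: 4 bp
  12→20: 8 bp
  20→26: 6 bp
  26→37: 11 bp
  37→47: 10 bp
  47→55: 8 bp
  55→66: 11 bp
  66→76: 10 bp
  76→79: 3 bp
  79→88: 9 bp
  88→8 (wrap): 100-88+8 = 20 bp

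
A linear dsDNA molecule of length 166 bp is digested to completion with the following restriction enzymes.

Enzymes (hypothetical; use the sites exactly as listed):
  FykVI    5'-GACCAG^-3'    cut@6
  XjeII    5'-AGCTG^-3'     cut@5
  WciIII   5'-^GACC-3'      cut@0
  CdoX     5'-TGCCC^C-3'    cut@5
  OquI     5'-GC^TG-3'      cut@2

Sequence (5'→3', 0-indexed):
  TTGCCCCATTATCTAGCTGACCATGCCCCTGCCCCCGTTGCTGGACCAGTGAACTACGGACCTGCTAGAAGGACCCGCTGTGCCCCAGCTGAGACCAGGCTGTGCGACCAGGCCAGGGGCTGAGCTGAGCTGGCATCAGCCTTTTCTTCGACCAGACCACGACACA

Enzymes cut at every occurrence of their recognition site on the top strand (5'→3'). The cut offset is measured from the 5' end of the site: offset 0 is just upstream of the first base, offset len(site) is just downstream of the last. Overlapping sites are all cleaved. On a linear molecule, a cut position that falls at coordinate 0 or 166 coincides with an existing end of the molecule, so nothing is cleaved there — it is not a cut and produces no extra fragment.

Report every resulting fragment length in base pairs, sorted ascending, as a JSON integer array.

Scan for sites:
  FykVI GACCAG/6: at [43, 92, 105, 149] ⇒ [49, 98, 111, 155]
  XjeII AGCTG/5: at [14, 86, 122, 127] ⇒ [19, 91, 127, 132]
  WciIII GACC/0: at [18, 43, 58, 71, 92, 105, 149, 154] ⇒ [18, 43, 58, 71, 92, 105, 149, 154]
  CdoX TGCCCC/5: at [1, 23, 29, 80] ⇒ [6, 28, 34, 85]
  OquI GCTG/2: at [15, 39, 76, 87, 98, 118, 123, 128] ⇒ [17, 41, 78, 89, 100, 120, 125, 130]

Pooled cuts: [6, 17, 18, 19, 28, 34, 41, 43, 49, 58, 71, 78, 85, 89, 91, 92, 98, 100, 105, 111, 120, 125, 127, 130, 132, 149, 154, 155]

Fragments:
  [0,6): 6 bp
  [6,17): 11 bp
  [17,18): 1 bp
  [18,19): 1 bp
  [19,28): 9 bp
  [28,34): 6 bp
  [34,41): 7 bp
  [41,43): 2 bp
  [43,49): 6 bp
  [49,58): 9 bp
  [58,71): 13 bp
  [71,78): 7 bp
  [78,85): 7 bp
  [85,89): 4 bp
  [89,91): 2 bp
  [91,92): 1 bp
  [92,98): 6 bp
  [98,100): 2 bp
  [100,105): 5 bp
  [105,111): 6 bp
  [111,120): 9 bp
  [120,125): 5 bp
  [125,127): 2 bp
  [127,130): 3 bp
  [130,132): 2 bp
  [132,149): 17 bp
  [149,154): 5 bp
  [154,155): 1 bp
  [155,166): 11 bp

[1,1,1,1,2,2,2,2,2,3,4,5,5,5,6,6,6,6,6,7,7,7,9,9,9,11,11,13,17]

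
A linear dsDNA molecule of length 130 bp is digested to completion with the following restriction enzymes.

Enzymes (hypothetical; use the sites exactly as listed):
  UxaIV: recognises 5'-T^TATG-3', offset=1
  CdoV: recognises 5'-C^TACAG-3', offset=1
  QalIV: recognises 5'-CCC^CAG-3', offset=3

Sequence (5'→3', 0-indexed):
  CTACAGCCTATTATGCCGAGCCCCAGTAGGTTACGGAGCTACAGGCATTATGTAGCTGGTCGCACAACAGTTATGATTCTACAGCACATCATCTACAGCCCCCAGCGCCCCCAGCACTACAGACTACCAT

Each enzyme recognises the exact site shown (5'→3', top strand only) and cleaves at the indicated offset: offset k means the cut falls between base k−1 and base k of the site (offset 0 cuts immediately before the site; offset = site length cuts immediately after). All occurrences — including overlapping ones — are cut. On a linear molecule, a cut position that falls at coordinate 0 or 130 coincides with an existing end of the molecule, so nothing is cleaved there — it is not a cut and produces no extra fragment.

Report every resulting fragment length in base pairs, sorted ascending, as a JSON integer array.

[1,6,8,9,9,9,10,12,13,14,16,23]

Per-enzyme occurrences:
  UxaIV (TTATG, off=1): starts [10, 47, 70] → cuts [11, 48, 71]
  CdoV (CTACAG, off=1): starts [0, 38, 78, 92, 116] → cuts [1, 39, 79, 93, 117]
  QalIV (CCCCAG, off=3): starts [20, 99, 108] → cuts [23, 102, 111]

Pooled cuts: [1, 11, 23, 39, 48, 71, 79, 93, 102, 111, 117]

Fragments:
  [0,1): 1 bp
  [1,11): 10 bp
  [11,23): 12 bp
  [23,39): 16 bp
  [39,48): 9 bp
  [48,71): 23 bp
  [71,79): 8 bp
  [79,93): 14 bp
  [93,102): 9 bp
  [102,111): 9 bp
  [111,117): 6 bp
  [117,130): 13 bp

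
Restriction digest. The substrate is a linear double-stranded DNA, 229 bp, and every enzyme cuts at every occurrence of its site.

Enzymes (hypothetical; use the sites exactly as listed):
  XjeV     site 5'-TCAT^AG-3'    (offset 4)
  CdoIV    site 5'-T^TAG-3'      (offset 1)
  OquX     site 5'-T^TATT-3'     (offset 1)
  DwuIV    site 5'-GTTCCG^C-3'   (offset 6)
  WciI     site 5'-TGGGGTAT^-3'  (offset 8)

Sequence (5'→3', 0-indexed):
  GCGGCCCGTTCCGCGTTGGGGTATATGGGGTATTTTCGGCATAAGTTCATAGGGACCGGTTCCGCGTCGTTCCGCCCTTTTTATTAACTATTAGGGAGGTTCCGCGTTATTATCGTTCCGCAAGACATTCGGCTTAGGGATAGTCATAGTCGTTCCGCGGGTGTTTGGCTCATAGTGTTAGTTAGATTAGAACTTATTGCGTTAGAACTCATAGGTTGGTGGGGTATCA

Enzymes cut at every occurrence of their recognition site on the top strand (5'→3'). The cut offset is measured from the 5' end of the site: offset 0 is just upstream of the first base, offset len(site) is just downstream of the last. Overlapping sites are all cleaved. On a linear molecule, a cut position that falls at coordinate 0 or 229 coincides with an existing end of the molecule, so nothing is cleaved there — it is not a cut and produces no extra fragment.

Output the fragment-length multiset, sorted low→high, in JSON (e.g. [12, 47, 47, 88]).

[2,3,4,5,5,7,7,8,9,10,10,10,10,11,13,13,13,13,14,14,15,16,17]

Scan for sites:
  XjeV TCATAG/4: at [46, 143, 169, 208] ⇒ [50, 147, 173, 212]
  CdoIV TTAG/1: at [90, 133, 177, 181, 186, 201] ⇒ [91, 134, 178, 182, 187, 202]
  OquX TTATT/1: at [80, 106, 193] ⇒ [81, 107, 194]
  DwuIV GTTCCGC/6: at [7, 58, 68, 98, 114, 151] ⇒ [13, 64, 74, 104, 120, 157]
  WciI TGGGGTAT/8: at [16, 25, 219] ⇒ [24, 33, 227]

All cut coordinates (distinct, sorted): [13, 24, 33, 50, 64, 74, 81, 91, 104, 107, 120, 134, 147, 157, 173, 178, 182, 187, 194, 202, 212, 227]

Fragment lengths:
  [0,13): 13 bp
  [13,24): 11 bp
  [24,33): 9 bp
  [33,50): 17 bp
  [50,64): 14 bp
  [64,74): 10 bp
  [74,81): 7 bp
  [81,91): 10 bp
  [91,104): 13 bp
  [104,107): 3 bp
  [107,120): 13 bp
  [120,134): 14 bp
  [134,147): 13 bp
  [147,157): 10 bp
  [157,173): 16 bp
  [173,178): 5 bp
  [178,182): 4 bp
  [182,187): 5 bp
  [187,194): 7 bp
  [194,202): 8 bp
  [202,212): 10 bp
  [212,227): 15 bp
  [227,229): 2 bp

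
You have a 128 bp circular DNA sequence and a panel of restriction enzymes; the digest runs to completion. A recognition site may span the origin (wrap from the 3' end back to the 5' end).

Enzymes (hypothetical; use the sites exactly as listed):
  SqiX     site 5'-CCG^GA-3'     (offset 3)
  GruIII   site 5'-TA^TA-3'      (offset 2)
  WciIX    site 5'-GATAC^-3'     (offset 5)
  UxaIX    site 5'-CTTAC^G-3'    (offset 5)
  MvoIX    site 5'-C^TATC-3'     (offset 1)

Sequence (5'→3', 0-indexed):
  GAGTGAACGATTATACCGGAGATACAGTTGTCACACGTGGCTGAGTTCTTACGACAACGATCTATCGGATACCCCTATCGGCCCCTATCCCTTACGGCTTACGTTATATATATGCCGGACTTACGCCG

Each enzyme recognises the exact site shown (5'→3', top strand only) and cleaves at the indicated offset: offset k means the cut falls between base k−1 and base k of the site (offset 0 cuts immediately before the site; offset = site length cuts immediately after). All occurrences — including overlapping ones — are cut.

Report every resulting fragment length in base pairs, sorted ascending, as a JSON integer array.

Site scan:
  SqiX (CCGGA, off=3): starts [15, 114, 125] → cuts [0, 18, 117]
  GruIII (TATA, off=2): starts [11, 104, 106, 108] → cuts [13, 106, 108, 110]
  WciIX (GATAC, off=5): starts [20, 67] → cuts [25, 72]
  UxaIX (CTTACG, off=5): starts [47, 90, 97, 119] → cuts [52, 95, 102, 124]
  MvoIX (CTATC, off=1): starts [61, 74, 84] → cuts [62, 75, 85]

All cut coordinates (distinct, sorted): [0, 13, 18, 25, 52, 62, 72, 75, 85, 95, 102, 106, 108, 110, 117, 124]

Fragments:
  0→13: 13 bp
  13→18: 5 bp
  18→25: 7 bp
  25→52: 27 bp
  52→62: 10 bp
  62→72: 10 bp
  72→75: 3 bp
  75→85: 10 bp
  85→95: 10 bp
  95→102: 7 bp
  102→106: 4 bp
  106→108: 2 bp
  108→110: 2 bp
  110→117: 7 bp
  117→124: 7 bp
  124→0 (wrap): 128-124+0 = 4 bp

[2,2,3,4,4,5,7,7,7,7,10,10,10,10,13,27]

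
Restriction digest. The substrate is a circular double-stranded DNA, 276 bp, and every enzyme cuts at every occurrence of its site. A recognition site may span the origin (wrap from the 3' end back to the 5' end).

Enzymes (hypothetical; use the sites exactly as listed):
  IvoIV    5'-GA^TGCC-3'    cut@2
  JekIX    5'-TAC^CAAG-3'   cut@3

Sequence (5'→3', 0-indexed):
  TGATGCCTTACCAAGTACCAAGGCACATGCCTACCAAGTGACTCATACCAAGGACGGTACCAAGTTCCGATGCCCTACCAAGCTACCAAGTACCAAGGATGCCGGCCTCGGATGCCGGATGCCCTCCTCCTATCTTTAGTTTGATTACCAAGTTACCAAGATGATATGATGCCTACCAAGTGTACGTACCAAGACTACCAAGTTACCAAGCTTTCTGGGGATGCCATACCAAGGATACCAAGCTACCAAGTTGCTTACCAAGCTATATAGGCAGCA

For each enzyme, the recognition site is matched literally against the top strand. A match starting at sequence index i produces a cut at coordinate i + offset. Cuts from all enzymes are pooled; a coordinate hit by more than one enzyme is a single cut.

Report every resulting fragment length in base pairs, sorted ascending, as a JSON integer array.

[6,7,7,7,7,8,8,8,8,8,8,8,9,9,10,12,12,13,13,13,14,15,16,21,29]

Per-enzyme occurrences:
  IvoIV GATGCC/2: at [1, 68, 97, 110, 117, 167, 219] ⇒ [3, 70, 99, 112, 119, 169, 221]
  JekIX TACCAAG/3: at [8, 15, 31, 45, 57, 75, 83, 90, 145, 153, 173, 186, 195, 203, 226, 235, 243, 255] ⇒ [11, 18, 34, 48, 60, 78, 86, 93, 148, 156, 176, 189, 198, 206, 229, 238, 246, 258]

All cut coordinates (distinct, sorted): [3, 11, 18, 34, 48, 60, 70, 78, 86, 93, 99, 112, 119, 148, 156, 169, 176, 189, 198, 206, 221, 229, 238, 246, 258]

Fragment lengths:
  3→11: 8 bp
  11→18: 7 bp
  18→34: 16 bp
  34→48: 14 bp
  48→60: 12 bp
  60→70: 10 bp
  70→78: 8 bp
  78→86: 8 bp
  86→93: 7 bp
  93→99: 6 bp
  99→112: 13 bp
  112→119: 7 bp
  119→148: 29 bp
  148→156: 8 bp
  156→169: 13 bp
  169→176: 7 bp
  176→189: 13 bp
  189→198: 9 bp
  198→206: 8 bp
  206→221: 15 bp
  221→229: 8 bp
  229→238: 9 bp
  238→246: 8 bp
  246→258: 12 bp
  258→3 (wrap): 276-258+3 = 21 bp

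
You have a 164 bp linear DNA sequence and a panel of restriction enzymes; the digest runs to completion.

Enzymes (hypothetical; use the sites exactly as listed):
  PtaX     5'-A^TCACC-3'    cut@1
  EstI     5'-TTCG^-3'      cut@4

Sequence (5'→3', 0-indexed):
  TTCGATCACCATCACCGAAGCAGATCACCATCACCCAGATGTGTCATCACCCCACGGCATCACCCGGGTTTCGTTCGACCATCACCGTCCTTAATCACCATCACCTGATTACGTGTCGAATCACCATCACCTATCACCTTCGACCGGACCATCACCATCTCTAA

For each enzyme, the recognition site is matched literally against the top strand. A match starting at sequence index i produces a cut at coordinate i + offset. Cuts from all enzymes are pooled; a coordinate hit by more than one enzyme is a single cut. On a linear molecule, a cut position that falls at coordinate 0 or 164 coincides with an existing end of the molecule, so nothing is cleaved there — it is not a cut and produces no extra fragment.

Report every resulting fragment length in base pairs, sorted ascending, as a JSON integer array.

Scan for sites:
  PtaX (ATCACC, off=1): starts [4, 10, 23, 29, 45, 58, 80, 93, 99, 119, 125, 132, 150] → cuts [5, 11, 24, 30, 46, 59, 81, 94, 100, 120, 126, 133, 151]
  EstI (TTCG, off=4): starts [0, 69, 73, 138] → cuts [4, 73, 77, 142]

Pooled cuts: [4, 5, 11, 24, 30, 46, 59, 73, 77, 81, 94, 100, 120, 126, 133, 142, 151]

Fragment lengths:
  [0,4): 4 bp
  [4,5): 1 bp
  [5,11): 6 bp
  [11,24): 13 bp
  [24,30): 6 bp
  [30,46): 16 bp
  [46,59): 13 bp
  [59,73): 14 bp
  [73,77): 4 bp
  [77,81): 4 bp
  [81,94): 13 bp
  [94,100): 6 bp
  [100,120): 20 bp
  [120,126): 6 bp
  [126,133): 7 bp
  [133,142): 9 bp
  [142,151): 9 bp
  [151,164): 13 bp

[1,4,4,4,6,6,6,6,7,9,9,13,13,13,13,14,16,20]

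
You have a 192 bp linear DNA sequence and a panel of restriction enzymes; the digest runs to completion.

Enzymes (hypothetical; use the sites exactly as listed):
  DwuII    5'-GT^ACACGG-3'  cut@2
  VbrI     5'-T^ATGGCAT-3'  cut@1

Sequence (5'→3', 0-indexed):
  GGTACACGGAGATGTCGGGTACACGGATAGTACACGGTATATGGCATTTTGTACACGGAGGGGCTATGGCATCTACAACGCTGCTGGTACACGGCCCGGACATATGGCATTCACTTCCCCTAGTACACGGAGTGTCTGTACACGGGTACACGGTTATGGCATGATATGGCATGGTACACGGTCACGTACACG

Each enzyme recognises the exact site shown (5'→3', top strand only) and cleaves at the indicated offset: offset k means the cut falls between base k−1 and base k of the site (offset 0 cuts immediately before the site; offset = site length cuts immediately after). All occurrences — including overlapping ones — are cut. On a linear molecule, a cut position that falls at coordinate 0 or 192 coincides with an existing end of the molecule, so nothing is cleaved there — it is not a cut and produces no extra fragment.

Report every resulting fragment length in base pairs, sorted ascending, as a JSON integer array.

[3,8,8,9,10,10,11,12,13,15,15,17,17,21,23]

Per-enzyme occurrences:
  DwuII GTACACGG/2: at [1, 18, 29, 50, 86, 122, 137, 145, 173] ⇒ [3, 20, 31, 52, 88, 124, 139, 147, 175]
  VbrI TATGGCAT/1: at [39, 64, 102, 154, 164] ⇒ [40, 65, 103, 155, 165]

Pooled cuts: [3, 20, 31, 40, 52, 65, 88, 103, 124, 139, 147, 155, 165, 175]

Fragment lengths:
  [0,3): 3 bp
  [3,20): 17 bp
  [20,31): 11 bp
  [31,40): 9 bp
  [40,52): 12 bp
  [52,65): 13 bp
  [65,88): 23 bp
  [88,103): 15 bp
  [103,124): 21 bp
  [124,139): 15 bp
  [139,147): 8 bp
  [147,155): 8 bp
  [155,165): 10 bp
  [165,175): 10 bp
  [175,192): 17 bp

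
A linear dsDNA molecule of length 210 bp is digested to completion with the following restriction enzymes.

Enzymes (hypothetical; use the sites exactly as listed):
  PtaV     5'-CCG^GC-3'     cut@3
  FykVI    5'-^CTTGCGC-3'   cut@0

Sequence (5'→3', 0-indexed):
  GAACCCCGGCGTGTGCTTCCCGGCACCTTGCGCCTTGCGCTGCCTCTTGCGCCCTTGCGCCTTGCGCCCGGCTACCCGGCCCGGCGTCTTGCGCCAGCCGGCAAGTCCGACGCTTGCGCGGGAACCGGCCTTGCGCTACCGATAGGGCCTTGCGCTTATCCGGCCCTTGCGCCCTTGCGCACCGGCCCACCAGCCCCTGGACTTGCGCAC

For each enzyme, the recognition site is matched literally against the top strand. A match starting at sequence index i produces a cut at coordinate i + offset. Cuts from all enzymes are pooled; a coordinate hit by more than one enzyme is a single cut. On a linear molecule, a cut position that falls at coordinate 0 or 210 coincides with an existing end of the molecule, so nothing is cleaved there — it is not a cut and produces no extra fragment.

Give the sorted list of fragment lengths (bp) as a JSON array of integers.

Per-enzyme occurrences:
  PtaV CCGGC/3: at [5, 19, 67, 75, 80, 97, 124, 159, 181] ⇒ [8, 22, 70, 78, 83, 100, 127, 162, 184]
  FykVI CTTGCGC/0: at [26, 33, 45, 53, 60, 87, 112, 129, 148, 165, 173, 201] ⇒ [26, 33, 45, 53, 60, 87, 112, 129, 148, 165, 173, 201]

All cut coordinates (distinct, sorted): [8, 22, 26, 33, 45, 53, 60, 70, 78, 83, 87, 100, 112, 127, 129, 148, 162, 165, 173, 184, 201]

Fragment lengths:
  [0,8): 8 bp
  [8,22): 14 bp
  [22,26): 4 bp
  [26,33): 7 bp
  [33,45): 12 bp
  [45,53): 8 bp
  [53,60): 7 bp
  [60,70): 10 bp
  [70,78): 8 bp
  [78,83): 5 bp
  [83,87): 4 bp
  [87,100): 13 bp
  [100,112): 12 bp
  [112,127): 15 bp
  [127,129): 2 bp
  [129,148): 19 bp
  [148,162): 14 bp
  [162,165): 3 bp
  [165,173): 8 bp
  [173,184): 11 bp
  [184,201): 17 bp
  [201,210): 9 bp

[2,3,4,4,5,7,7,8,8,8,8,9,10,11,12,12,13,14,14,15,17,19]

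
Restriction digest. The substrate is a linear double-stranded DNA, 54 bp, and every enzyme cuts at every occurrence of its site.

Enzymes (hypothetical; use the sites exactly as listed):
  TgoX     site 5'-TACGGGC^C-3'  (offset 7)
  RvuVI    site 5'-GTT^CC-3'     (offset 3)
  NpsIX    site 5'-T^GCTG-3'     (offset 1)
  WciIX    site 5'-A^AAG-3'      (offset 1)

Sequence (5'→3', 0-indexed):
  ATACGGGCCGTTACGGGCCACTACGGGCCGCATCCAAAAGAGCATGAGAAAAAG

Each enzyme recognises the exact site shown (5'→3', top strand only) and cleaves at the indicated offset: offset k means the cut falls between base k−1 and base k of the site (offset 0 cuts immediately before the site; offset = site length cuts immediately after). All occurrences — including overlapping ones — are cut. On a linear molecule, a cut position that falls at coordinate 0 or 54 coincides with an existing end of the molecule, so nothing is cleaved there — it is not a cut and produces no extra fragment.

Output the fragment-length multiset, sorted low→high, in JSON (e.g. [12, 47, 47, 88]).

Site scan:
  TgoX TACGGGCC/7: at [1, 11, 21] ⇒ [8, 18, 28]
  RvuVI (GTTCC, off=3): no sites
  NpsIX (TGCTG, off=1): no sites
  WciIX AAAG/1: at [36, 50] ⇒ [37, 51]

Pooled cuts: [8, 18, 28, 37, 51]

Fragment lengths:
  [0,8): 8 bp
  [8,18): 10 bp
  [18,28): 10 bp
  [28,37): 9 bp
  [37,51): 14 bp
  [51,54): 3 bp

[3,8,9,10,10,14]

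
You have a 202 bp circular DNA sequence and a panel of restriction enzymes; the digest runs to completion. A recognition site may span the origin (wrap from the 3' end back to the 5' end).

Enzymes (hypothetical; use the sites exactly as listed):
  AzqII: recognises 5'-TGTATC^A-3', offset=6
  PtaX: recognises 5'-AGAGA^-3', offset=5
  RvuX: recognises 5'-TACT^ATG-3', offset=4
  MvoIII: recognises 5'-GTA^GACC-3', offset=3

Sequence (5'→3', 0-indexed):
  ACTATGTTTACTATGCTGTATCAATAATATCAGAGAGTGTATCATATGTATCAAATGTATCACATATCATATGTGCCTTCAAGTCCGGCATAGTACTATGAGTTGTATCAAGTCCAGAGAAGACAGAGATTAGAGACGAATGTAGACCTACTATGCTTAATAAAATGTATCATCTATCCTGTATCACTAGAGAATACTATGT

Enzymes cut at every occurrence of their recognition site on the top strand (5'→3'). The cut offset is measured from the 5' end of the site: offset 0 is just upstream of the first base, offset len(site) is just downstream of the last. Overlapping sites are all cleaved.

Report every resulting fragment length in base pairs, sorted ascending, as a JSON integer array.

[5,7,7,7,8,8,8,9,9,9,9,10,11,12,14,14,19,36]

Scan for sites:
  AzqII (TGTATCA, off=6): starts [16, 37, 46, 55, 103, 165, 179] → cuts [22, 43, 52, 61, 109, 171, 185]
  PtaX (AGAGA, off=5): starts [31, 115, 124, 131, 188] → cuts [36, 120, 129, 136, 193]
  RvuX (TACTATG, off=4): starts [8, 93, 148, 194, 201] → cuts [3, 12, 97, 152, 198]
  MvoIII (GTAGACC, off=3): starts [141] → cuts [144]

Pooled cuts: [3, 12, 22, 36, 43, 52, 61, 97, 109, 120, 129, 136, 144, 152, 171, 185, 193, 198]

Fragment lengths:
  3→12: 9 bp
  12→22: 10 bp
  22→36: 14 bp
  36→43: 7 bp
  43→52: 9 bp
  52→61: 9 bp
  61→97: 36 bp
  97→109: 12 bp
  109→120: 11 bp
  120→129: 9 bp
  129→136: 7 bp
  136→144: 8 bp
  144→152: 8 bp
  152→171: 19 bp
  171→185: 14 bp
  185→193: 8 bp
  193→198: 5 bp
  198→3 (wrap): 202-198+3 = 7 bp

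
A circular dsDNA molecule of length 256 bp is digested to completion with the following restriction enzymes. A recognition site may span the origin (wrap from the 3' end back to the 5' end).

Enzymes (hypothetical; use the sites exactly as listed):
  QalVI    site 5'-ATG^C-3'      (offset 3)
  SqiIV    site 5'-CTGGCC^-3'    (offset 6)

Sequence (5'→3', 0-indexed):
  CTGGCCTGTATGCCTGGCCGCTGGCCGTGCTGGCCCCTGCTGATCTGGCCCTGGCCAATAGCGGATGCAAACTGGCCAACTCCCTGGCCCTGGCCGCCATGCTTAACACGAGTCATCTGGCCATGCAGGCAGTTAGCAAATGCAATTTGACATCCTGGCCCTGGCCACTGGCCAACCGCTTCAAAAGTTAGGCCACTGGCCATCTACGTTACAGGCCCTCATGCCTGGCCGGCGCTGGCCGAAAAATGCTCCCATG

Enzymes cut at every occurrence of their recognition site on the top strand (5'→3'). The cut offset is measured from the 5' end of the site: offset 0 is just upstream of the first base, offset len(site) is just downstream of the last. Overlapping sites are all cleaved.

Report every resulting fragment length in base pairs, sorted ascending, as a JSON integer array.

[3,6,6,6,6,6,6,7,7,7,7,8,8,9,10,10,11,12,15,17,18,21,22,28]

Site scan:
  QalVI ATGC/3: at [9, 64, 98, 122, 139, 220, 245, 253] ⇒ [0, 12, 67, 101, 125, 142, 223, 248]
  SqiIV CTGGCC/6: at [0, 13, 20, 29, 44, 50, 71, 83, 89, 116, 154, 160, 167, 195, 224, 234] ⇒ [6, 19, 26, 35, 50, 56, 77, 89, 95, 122, 160, 166, 173, 201, 230, 240]

All cut coordinates (distinct, sorted): [0, 6, 12, 19, 26, 35, 50, 56, 67, 77, 89, 95, 101, 122, 125, 142, 160, 166, 173, 201, 223, 230, 240, 248]

Fragment lengths:
  0→6: 6 bp
  6→12: 6 bp
  12→19: 7 bp
  19→26: 7 bp
  26→35: 9 bp
  35→50: 15 bp
  50→56: 6 bp
  56→67: 11 bp
  67→77: 10 bp
  77→89: 12 bp
  89→95: 6 bp
  95→101: 6 bp
  101→122: 21 bp
  122→125: 3 bp
  125→142: 17 bp
  142→160: 18 bp
  160→166: 6 bp
  166→173: 7 bp
  173→201: 28 bp
  201→223: 22 bp
  223→230: 7 bp
  230→240: 10 bp
  240→248: 8 bp
  248→0 (wrap): 256-248+0 = 8 bp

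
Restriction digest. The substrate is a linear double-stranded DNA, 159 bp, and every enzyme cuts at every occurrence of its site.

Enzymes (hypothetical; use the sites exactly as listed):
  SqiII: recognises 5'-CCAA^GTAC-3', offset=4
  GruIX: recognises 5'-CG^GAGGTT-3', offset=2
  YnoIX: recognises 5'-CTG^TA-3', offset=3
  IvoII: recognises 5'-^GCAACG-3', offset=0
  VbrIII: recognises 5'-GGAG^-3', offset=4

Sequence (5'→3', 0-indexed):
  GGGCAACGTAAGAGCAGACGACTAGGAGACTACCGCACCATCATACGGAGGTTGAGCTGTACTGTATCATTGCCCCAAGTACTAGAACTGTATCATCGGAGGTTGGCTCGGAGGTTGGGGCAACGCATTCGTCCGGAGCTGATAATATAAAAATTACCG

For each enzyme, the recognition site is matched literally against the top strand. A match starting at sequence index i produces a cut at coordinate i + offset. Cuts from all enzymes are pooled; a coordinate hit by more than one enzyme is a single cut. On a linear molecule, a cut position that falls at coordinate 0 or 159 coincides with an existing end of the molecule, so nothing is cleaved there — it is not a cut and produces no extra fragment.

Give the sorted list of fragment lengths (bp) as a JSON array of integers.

[2,3,3,3,5,6,8,9,9,12,14,19,19,21,26]

Site scan:
  SqiII CCAAGTAC/4: at [74] ⇒ [78]
  GruIX CGGAGGTT/2: at [45, 96, 108] ⇒ [47, 98, 110]
  YnoIX CTGTA/3: at [56, 61, 87] ⇒ [59, 64, 90]
  IvoII GCAACG/0: at [2, 119] ⇒ [2, 119]
  VbrIII GGAG/4: at [24, 46, 97, 109, 134] ⇒ [28, 50, 101, 113, 138]

All cut coordinates (distinct, sorted): [2, 28, 47, 50, 59, 64, 78, 90, 98, 101, 110, 113, 119, 138]

Fragment lengths:
  [0,2): 2 bp
  [2,28): 26 bp
  [28,47): 19 bp
  [47,50): 3 bp
  [50,59): 9 bp
  [59,64): 5 bp
  [64,78): 14 bp
  [78,90): 12 bp
  [90,98): 8 bp
  [98,101): 3 bp
  [101,110): 9 bp
  [110,113): 3 bp
  [113,119): 6 bp
  [119,138): 19 bp
  [138,159): 21 bp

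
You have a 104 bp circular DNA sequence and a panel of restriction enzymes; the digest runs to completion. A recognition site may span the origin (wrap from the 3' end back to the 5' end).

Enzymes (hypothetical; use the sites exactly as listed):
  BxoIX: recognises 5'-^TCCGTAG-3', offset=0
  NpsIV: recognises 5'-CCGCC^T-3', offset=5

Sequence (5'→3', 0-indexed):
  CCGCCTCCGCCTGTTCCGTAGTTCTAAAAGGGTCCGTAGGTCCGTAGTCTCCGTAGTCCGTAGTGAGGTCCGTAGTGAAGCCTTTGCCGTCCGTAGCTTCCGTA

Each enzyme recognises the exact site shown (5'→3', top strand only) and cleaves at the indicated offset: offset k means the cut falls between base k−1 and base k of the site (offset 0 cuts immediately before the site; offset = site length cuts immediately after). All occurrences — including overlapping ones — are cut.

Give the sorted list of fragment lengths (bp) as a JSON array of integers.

[3,6,7,8,9,12,18,20,21]

Scan for sites:
  BxoIX TCCGTAG/0: at [14, 32, 40, 49, 56, 68, 89] ⇒ [14, 32, 40, 49, 56, 68, 89]
  NpsIV CCGCCT/5: at [0, 6] ⇒ [5, 11]

All cut coordinates (distinct, sorted): [5, 11, 14, 32, 40, 49, 56, 68, 89]

Fragment lengths:
  5→11: 6 bp
  11→14: 3 bp
  14→32: 18 bp
  32→40: 8 bp
  40→49: 9 bp
  49→56: 7 bp
  56→68: 12 bp
  68→89: 21 bp
  89→5 (wrap): 104-89+5 = 20 bp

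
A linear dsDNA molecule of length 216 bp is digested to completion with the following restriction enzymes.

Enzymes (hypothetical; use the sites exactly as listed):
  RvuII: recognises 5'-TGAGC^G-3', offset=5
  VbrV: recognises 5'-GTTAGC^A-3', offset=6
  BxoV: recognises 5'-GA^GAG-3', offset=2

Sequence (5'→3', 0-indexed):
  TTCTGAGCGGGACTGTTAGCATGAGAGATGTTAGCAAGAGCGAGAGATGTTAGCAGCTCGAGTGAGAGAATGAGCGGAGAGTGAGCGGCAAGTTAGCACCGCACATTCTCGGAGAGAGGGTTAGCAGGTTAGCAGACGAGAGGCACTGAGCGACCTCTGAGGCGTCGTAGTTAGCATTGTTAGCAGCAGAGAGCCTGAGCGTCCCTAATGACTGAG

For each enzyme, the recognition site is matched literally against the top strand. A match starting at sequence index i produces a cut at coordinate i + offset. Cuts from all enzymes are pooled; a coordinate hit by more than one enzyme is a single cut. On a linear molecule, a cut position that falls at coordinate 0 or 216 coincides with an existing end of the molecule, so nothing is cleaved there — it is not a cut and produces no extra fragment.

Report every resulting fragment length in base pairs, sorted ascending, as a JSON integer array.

[2,3,4,6,6,8,8,8,8,9,10,10,10,11,11,11,11,12,12,16,16,24]

Site scan:
  RvuII (TGAGCG, off=5): starts [3, 70, 81, 146, 195] → cuts [8, 75, 86, 151, 200]
  VbrV (GTTAGCA, off=6): starts [14, 29, 48, 91, 119, 127, 169, 178] → cuts [20, 35, 54, 97, 125, 133, 175, 184]
  BxoV (GAGAG, off=2): starts [22, 41, 63, 76, 111, 113, 137, 188] → cuts [24, 43, 65, 78, 113, 115, 139, 190]

All cut coordinates (distinct, sorted): [8, 20, 24, 35, 43, 54, 65, 75, 78, 86, 97, 113, 115, 125, 133, 139, 151, 175, 184, 190, 200]

Fragments:
  [0,8): 8 bp
  [8,20): 12 bp
  [20,24): 4 bp
  [24,35): 11 bp
  [35,43): 8 bp
  [43,54): 11 bp
  [54,65): 11 bp
  [65,75): 10 bp
  [75,78): 3 bp
  [78,86): 8 bp
  [86,97): 11 bp
  [97,113): 16 bp
  [113,115): 2 bp
  [115,125): 10 bp
  [125,133): 8 bp
  [133,139): 6 bp
  [139,151): 12 bp
  [151,175): 24 bp
  [175,184): 9 bp
  [184,190): 6 bp
  [190,200): 10 bp
  [200,216): 16 bp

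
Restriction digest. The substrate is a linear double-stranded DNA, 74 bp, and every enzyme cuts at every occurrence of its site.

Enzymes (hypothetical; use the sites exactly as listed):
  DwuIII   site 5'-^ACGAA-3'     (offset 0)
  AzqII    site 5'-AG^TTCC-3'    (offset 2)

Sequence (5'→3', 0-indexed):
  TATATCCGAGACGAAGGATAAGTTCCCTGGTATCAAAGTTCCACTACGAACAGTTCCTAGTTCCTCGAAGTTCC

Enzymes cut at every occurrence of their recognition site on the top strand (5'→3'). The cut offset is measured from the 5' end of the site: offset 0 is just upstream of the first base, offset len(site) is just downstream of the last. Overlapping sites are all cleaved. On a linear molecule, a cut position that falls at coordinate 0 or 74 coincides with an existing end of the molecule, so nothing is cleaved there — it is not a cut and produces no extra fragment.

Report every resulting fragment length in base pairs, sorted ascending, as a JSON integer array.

Scan for sites:
  DwuIII (ACGAA, off=0): starts [10, 45] → cuts [10, 45]
  AzqII (AGTTCC, off=2): starts [20, 36, 51, 58, 68] → cuts [22, 38, 53, 60, 70]

All cut coordinates (distinct, sorted): [10, 22, 38, 45, 53, 60, 70]

Fragments:
  [0,10): 10 bp
  [10,22): 12 bp
  [22,38): 16 bp
  [38,45): 7 bp
  [45,53): 8 bp
  [53,60): 7 bp
  [60,70): 10 bp
  [70,74): 4 bp

[4,7,7,8,10,10,12,16]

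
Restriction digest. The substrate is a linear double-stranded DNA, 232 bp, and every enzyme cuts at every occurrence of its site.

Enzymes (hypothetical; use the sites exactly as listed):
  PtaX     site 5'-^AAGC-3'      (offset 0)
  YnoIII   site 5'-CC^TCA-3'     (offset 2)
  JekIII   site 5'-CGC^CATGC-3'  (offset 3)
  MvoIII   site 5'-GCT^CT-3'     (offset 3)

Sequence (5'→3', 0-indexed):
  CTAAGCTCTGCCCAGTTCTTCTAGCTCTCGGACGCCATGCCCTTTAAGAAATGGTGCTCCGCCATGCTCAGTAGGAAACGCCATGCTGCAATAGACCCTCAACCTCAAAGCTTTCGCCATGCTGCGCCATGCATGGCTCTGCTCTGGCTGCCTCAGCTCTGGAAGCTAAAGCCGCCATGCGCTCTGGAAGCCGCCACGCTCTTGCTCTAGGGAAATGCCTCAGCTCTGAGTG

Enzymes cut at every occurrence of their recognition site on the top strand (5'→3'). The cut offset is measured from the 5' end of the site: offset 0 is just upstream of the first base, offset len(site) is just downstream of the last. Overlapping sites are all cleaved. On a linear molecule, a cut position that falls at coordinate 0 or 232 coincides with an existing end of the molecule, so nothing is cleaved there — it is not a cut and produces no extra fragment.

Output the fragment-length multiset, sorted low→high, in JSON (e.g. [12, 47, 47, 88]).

[2,3,4,4,5,5,6,6,6,6,6,7,7,8,9,9,10,10,11,13,13,17,19,19,27]

Per-enzyme occurrences:
  PtaX AAGC/0: at [2, 107, 162, 168, 187] ⇒ [2, 107, 162, 168, 187]
  YnoIII CCTCA/2: at [96, 102, 150, 217] ⇒ [98, 104, 152, 219]
  JekIII CGCCATGC/3: at [32, 59, 78, 114, 124, 172] ⇒ [35, 62, 81, 117, 127, 175]
  MvoIII GCTCT/3: at [4, 23, 135, 140, 155, 180, 197, 203, 222] ⇒ [7, 26, 138, 143, 158, 183, 200, 206, 225]

All cut coordinates (distinct, sorted): [2, 7, 26, 35, 62, 81, 98, 104, 107, 117, 127, 138, 143, 152, 158, 162, 168, 175, 183, 187, 200, 206, 219, 225]

Fragments:
  [0,2): 2 bp
  [2,7): 5 bp
  [7,26): 19 bp
  [26,35): 9 bp
  [35,62): 27 bp
  [62,81): 19 bp
  [81,98): 17 bp
  [98,104): 6 bp
  [104,107): 3 bp
  [107,117): 10 bp
  [117,127): 10 bp
  [127,138): 11 bp
  [138,143): 5 bp
  [143,152): 9 bp
  [152,158): 6 bp
  [158,162): 4 bp
  [162,168): 6 bp
  [168,175): 7 bp
  [175,183): 8 bp
  [183,187): 4 bp
  [187,200): 13 bp
  [200,206): 6 bp
  [206,219): 13 bp
  [219,225): 6 bp
  [225,232): 7 bp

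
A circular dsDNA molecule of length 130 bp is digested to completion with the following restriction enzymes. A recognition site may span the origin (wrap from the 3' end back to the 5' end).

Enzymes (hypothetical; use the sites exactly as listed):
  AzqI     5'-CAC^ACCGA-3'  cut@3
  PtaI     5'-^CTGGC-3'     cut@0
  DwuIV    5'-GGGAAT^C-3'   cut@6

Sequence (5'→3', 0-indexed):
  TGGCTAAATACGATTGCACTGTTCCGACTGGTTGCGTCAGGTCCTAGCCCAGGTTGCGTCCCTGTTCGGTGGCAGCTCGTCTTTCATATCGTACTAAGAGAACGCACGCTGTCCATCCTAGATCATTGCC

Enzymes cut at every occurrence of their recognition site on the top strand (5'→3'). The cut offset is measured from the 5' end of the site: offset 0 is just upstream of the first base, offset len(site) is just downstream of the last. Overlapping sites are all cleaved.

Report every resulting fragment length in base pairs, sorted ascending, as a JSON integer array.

[130]

Site scan:
  AzqI (CACACCGA, off=3): no sites
  PtaI (CTGGC, off=0): starts [129] → cuts [129]
  DwuIV (GGGAATC, off=6): no sites

All cut coordinates (distinct, sorted): [129]

Fragment lengths:
  129→129 (wrap): 130-129+129 = 130 bp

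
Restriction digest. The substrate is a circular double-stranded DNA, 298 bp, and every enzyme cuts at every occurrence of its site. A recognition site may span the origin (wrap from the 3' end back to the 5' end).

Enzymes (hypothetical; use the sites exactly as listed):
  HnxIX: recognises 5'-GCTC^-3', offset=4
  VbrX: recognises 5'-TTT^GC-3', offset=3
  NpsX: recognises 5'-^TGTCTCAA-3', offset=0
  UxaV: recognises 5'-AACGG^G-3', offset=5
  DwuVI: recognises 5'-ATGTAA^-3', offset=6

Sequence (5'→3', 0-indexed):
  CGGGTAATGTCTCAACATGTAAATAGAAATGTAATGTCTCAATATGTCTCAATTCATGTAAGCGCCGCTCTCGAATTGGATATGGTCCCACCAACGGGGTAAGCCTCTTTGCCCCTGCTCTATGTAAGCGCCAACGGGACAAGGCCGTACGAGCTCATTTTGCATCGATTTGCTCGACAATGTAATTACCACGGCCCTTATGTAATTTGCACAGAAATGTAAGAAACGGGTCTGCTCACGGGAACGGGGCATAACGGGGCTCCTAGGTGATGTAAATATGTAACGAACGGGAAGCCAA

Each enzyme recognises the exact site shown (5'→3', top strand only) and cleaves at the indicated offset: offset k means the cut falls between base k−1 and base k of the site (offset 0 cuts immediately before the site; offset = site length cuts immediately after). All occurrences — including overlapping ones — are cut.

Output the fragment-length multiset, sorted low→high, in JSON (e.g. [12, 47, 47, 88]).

Per-enzyme occurrences:
  HnxIX (GCTC, off=4): starts [66, 116, 152, 171, 233, 258] → cuts [70, 120, 156, 175, 237, 262]
  VbrX (TTTGC, off=3): starts [107, 158, 168, 205] → cuts [110, 161, 171, 208]
  NpsX (TGTCTCAA, off=0): starts [7, 34, 44] → cuts [7, 34, 44]
  UxaV (AACGGG, off=5): starts [92, 132, 224, 242, 252, 285, 296] → cuts [3, 97, 137, 229, 247, 257, 290]
  DwuVI (ATGTAA, off=6): starts [16, 28, 55, 121, 179, 199, 216, 269, 277] → cuts [22, 34, 61, 127, 185, 205, 222, 275, 283]

Pooled cuts: [3, 7, 22, 34, 44, 61, 70, 97, 110, 120, 127, 137, 156, 161, 171, 175, 185, 205, 208, 222, 229, 237, 247, 257, 262, 275, 283, 290]

Fragment lengths:
  3→7: 4 bp
  7→22: 15 bp
  22→34: 12 bp
  34→44: 10 bp
  44→61: 17 bp
  61→70: 9 bp
  70→97: 27 bp
  97→110: 13 bp
  110→120: 10 bp
  120→127: 7 bp
  127→137: 10 bp
  137→156: 19 bp
  156→161: 5 bp
  161→171: 10 bp
  171→175: 4 bp
  175→185: 10 bp
  185→205: 20 bp
  205→208: 3 bp
  208→222: 14 bp
  222→229: 7 bp
  229→237: 8 bp
  237→247: 10 bp
  247→257: 10 bp
  257→262: 5 bp
  262→275: 13 bp
  275→283: 8 bp
  283→290: 7 bp
  290→3 (wrap): 298-290+3 = 11 bp

[3,4,4,5,5,7,7,7,8,8,9,10,10,10,10,10,10,10,11,12,13,13,14,15,17,19,20,27]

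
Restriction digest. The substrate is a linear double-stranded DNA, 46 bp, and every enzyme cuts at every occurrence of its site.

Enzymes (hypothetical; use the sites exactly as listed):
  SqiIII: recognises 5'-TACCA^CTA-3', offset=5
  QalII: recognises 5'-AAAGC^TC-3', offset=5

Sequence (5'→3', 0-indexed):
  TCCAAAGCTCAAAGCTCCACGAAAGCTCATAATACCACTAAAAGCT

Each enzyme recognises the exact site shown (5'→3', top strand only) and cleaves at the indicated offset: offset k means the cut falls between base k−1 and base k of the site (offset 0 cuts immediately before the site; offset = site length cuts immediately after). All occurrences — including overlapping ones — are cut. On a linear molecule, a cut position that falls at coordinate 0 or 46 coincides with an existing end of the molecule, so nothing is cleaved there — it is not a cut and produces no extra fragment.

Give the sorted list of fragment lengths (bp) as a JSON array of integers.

Site scan:
  SqiIII TACCACTA/5: at [32] ⇒ [37]
  QalII AAAGCTC/5: at [3, 10, 21] ⇒ [8, 15, 26]

Pooled cuts: [8, 15, 26, 37]

Fragments:
  [0,8): 8 bp
  [8,15): 7 bp
  [15,26): 11 bp
  [26,37): 11 bp
  [37,46): 9 bp

[7,8,9,11,11]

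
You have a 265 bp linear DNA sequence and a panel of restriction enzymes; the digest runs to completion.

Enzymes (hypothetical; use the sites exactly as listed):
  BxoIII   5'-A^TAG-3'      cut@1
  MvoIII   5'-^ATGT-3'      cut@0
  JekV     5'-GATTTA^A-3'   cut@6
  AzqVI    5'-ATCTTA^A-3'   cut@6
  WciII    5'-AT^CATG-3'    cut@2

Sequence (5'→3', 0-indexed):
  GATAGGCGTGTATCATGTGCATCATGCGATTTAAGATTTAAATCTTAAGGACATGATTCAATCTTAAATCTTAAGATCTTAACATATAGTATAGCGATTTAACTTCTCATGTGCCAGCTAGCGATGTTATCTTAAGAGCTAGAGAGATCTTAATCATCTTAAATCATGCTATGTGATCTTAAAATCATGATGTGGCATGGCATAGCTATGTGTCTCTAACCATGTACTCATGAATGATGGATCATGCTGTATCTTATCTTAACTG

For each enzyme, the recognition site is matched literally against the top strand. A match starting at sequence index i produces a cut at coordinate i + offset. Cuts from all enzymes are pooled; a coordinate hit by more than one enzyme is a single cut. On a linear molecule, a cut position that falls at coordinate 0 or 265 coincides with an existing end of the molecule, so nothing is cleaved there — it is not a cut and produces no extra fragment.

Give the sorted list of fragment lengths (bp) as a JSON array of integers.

[1,2,3,4,4,4,5,5,5,6,7,7,7,7,8,8,9,10,11,11,11,11,13,14,15,18,19,19,21]

Scan for sites:
  BxoIII ATAG/1: at [1, 85, 90, 201] ⇒ [2, 86, 91, 202]
  MvoIII ATGT/0: at [14, 108, 123, 170, 189, 207, 221] ⇒ [14, 108, 123, 170, 189, 207, 221]
  JekV GATTTAA/6: at [27, 34, 95] ⇒ [33, 40, 101]
  AzqVI ATCTTAA/6: at [41, 60, 67, 75, 128, 146, 155, 175, 255] ⇒ [47, 66, 73, 81, 134, 152, 161, 181, 261]
  WciII ATCATG/2: at [11, 20, 162, 183, 240] ⇒ [13, 22, 164, 185, 242]

All cut coordinates (distinct, sorted): [2, 13, 14, 22, 33, 40, 47, 66, 73, 81, 86, 91, 101, 108, 123, 134, 152, 161, 164, 170, 181, 185, 189, 202, 207, 221, 242, 261]

Fragment lengths:
  [0,2): 2 bp
  [2,13): 11 bp
  [13,14): 1 bp
  [14,22): 8 bp
  [22,33): 11 bp
  [33,40): 7 bp
  [40,47): 7 bp
  [47,66): 19 bp
  [66,73): 7 bp
  [73,81): 8 bp
  [81,86): 5 bp
  [86,91): 5 bp
  [91,101): 10 bp
  [101,108): 7 bp
  [108,123): 15 bp
  [123,134): 11 bp
  [134,152): 18 bp
  [152,161): 9 bp
  [161,164): 3 bp
  [164,170): 6 bp
  [170,181): 11 bp
  [181,185): 4 bp
  [185,189): 4 bp
  [189,202): 13 bp
  [202,207): 5 bp
  [207,221): 14 bp
  [221,242): 21 bp
  [242,261): 19 bp
  [261,265): 4 bp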